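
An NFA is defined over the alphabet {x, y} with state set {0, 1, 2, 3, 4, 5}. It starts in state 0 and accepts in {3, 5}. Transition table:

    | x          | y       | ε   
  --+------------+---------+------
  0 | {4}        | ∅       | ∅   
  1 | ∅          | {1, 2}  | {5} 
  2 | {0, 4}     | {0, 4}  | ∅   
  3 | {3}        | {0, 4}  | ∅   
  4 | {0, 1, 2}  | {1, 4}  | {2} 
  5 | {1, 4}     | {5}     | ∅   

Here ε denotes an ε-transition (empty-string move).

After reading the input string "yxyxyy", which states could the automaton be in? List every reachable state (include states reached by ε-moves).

∅

Start in {0}.
Read 'y': 0→∅; now ∅.
The set is empty and remains empty for the remaining 5 symbols.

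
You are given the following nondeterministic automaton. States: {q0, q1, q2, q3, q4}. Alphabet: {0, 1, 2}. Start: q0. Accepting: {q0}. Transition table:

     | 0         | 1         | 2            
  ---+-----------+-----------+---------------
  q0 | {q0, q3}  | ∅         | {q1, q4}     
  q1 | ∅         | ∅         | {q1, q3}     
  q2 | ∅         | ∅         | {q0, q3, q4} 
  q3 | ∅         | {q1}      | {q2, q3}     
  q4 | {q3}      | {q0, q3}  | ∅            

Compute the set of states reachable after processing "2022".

{q0, q2, q3, q4}

Start in {q0}.
Read '2': {q0} → {q1, q4}.
Read '0': {q1, q4} → {q3}.
Read '2': {q3} → {q2, q3}.
Read '2': {q2, q3} → {q0, q2, q3, q4}.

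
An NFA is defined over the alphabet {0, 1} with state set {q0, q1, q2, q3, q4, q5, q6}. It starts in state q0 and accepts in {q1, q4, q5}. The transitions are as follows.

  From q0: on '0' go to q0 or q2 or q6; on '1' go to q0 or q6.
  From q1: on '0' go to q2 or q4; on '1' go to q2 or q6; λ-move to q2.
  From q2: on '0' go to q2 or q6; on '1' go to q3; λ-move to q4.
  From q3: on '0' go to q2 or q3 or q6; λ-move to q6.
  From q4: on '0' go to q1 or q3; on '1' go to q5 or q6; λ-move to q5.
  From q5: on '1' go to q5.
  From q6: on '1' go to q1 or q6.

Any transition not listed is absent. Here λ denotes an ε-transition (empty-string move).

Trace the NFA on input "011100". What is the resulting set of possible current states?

{q0, q1, q2, q3, q4, q5, q6}

Start in {q0}.
Read '0': q0→{q0, q2, q6}; union {q0, q2, q6}; ε-closure = {q0, q2, q4, q5, q6}.
Read '1': q0→{q0, q6}, q2→{q3}, q4→{q5, q6}, q5→{q5}, q6→{q1, q6}; union {q0, q1, q3, q5, q6}; ε-closure = {q0, q1, q2, q3, q4, q5, q6}.
Read '1': q0→{q0, q6}, q1→{q2, q6}, q2→{q3}, q3→∅, q4→{q5, q6}, q5→{q5}, q6→{q1, q6}; union {q0, q1, q2, q3, q5, q6}; ε-closure = {q0, q1, q2, q3, q4, q5, q6}.
Read '1': q0→{q0, q6}, q1→{q2, q6}, q2→{q3}, q3→∅, q4→{q5, q6}, q5→{q5}, q6→{q1, q6}; union {q0, q1, q2, q3, q5, q6}; ε-closure = {q0, q1, q2, q3, q4, q5, q6}.
Read '0': q0→{q0, q2, q6}, q1→{q2, q4}, q2→{q2, q6}, q3→{q2, q3, q6}, q4→{q1, q3}, q5→∅, q6→∅; union {q0, q1, q2, q3, q4, q6}; ε-closure = {q0, q1, q2, q3, q4, q5, q6}.
Read '0': q0→{q0, q2, q6}, q1→{q2, q4}, q2→{q2, q6}, q3→{q2, q3, q6}, q4→{q1, q3}, q5→∅, q6→∅; union {q0, q1, q2, q3, q4, q6}; ε-closure = {q0, q1, q2, q3, q4, q5, q6}.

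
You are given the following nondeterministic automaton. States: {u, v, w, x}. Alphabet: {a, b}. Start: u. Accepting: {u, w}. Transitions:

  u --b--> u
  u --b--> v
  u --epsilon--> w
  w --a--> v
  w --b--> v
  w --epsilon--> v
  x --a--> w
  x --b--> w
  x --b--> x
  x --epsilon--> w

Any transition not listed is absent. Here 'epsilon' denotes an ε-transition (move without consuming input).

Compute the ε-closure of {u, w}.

{u, v, w}

Begin with {u, w}.
ε-move w → v; add v.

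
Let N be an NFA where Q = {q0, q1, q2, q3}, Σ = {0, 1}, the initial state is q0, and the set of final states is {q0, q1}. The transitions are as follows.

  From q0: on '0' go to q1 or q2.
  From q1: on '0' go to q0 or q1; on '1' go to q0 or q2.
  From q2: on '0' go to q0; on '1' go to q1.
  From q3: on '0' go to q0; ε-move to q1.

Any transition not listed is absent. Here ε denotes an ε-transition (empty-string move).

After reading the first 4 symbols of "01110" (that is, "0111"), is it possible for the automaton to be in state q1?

Start in {q0}.
Read '0': {q0} → {q1, q2}.
Read '1': {q1, q2} → {q0, q1, q2}.
Read '1': {q0, q1, q2} → {q0, q1, q2}.
Read '1': {q0, q1, q2} → {q0, q1, q2}.
State q1 is in {q0, q1, q2}.

Yes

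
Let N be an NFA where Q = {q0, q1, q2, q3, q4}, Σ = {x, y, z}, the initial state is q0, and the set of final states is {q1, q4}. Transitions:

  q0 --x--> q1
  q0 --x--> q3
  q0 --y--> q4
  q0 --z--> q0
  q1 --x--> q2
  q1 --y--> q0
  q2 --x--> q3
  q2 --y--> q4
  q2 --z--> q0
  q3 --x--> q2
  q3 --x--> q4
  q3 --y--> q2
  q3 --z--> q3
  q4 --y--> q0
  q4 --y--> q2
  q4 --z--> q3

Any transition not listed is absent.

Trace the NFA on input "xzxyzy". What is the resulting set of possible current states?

Start in {q0}.
Read 'x': q0→{q1, q3}; now {q1, q3}.
Read 'z': q1→∅, q3→{q3}; now {q3}.
Read 'x': q3→{q2, q4}; now {q2, q4}.
Read 'y': q2→{q4}, q4→{q0, q2}; now {q0, q2, q4}.
Read 'z': q0→{q0}, q2→{q0}, q4→{q3}; now {q0, q3}.
Read 'y': q0→{q4}, q3→{q2}; now {q2, q4}.

{q2, q4}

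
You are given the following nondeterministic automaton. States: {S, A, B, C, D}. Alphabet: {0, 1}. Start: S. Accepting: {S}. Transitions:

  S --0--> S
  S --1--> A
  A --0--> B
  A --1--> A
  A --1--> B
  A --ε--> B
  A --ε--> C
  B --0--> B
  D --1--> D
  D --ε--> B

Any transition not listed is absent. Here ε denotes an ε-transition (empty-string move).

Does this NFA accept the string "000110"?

Start in {S}.
Read '0': S→{S}; now {S}.
Read '0': S→{S}; now {S}.
Read '0': S→{S}; now {S}.
Read '1': S→{A}; union {A}; ε-closure = {A, B, C}.
Read '1': A→{A, B}, B→∅, C→∅; union {A, B}; ε-closure = {A, B, C}.
Read '0': A→{B}, B→{B}, C→∅; now {B}.
The final set {B} contains no accepting state.

No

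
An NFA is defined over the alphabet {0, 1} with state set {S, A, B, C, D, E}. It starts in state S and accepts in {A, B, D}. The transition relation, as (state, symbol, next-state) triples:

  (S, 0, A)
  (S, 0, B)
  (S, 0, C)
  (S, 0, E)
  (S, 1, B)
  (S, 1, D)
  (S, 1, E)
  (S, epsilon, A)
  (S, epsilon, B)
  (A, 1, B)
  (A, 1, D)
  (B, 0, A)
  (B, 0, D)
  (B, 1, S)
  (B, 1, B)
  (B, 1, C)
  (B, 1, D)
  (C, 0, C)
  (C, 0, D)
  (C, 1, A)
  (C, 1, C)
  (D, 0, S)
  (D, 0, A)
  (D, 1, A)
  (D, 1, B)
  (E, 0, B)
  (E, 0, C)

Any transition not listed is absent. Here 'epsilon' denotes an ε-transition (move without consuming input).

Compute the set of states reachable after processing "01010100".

Start: ε-closure({S}) = {S, A, B}.
Read '0': S→{A, B, C, E}, A→∅, B→{A, D}; now {A, B, C, D, E}.
Read '1': A→{B, D}, B→{S, B, C, D}, C→{A, C}, D→{A, B}, E→∅; now {S, A, B, C, D}.
Read '0': S→{A, B, C, E}, A→∅, B→{A, D}, C→{C, D}, D→{S, A}; now {S, A, B, C, D, E}.
Read '1': S→{B, D, E}, A→{B, D}, B→{S, B, C, D}, C→{A, C}, D→{A, B}, E→∅; now {S, A, B, C, D, E}.
Read '0': S→{A, B, C, E}, A→∅, B→{A, D}, C→{C, D}, D→{S, A}, E→{B, C}; now {S, A, B, C, D, E}.
Read '1': S→{B, D, E}, A→{B, D}, B→{S, B, C, D}, C→{A, C}, D→{A, B}, E→∅; now {S, A, B, C, D, E}.
Read '0': S→{A, B, C, E}, A→∅, B→{A, D}, C→{C, D}, D→{S, A}, E→{B, C}; now {S, A, B, C, D, E}.
Read '0': S→{A, B, C, E}, A→∅, B→{A, D}, C→{C, D}, D→{S, A}, E→{B, C}; now {S, A, B, C, D, E}.

{S, A, B, C, D, E}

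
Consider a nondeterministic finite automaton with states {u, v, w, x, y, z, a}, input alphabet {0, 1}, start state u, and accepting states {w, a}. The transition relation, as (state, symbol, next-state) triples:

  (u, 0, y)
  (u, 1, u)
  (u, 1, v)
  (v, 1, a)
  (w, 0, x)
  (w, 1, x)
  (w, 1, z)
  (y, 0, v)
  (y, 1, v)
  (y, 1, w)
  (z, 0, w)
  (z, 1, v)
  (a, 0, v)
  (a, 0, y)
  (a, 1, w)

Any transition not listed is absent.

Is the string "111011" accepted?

Yes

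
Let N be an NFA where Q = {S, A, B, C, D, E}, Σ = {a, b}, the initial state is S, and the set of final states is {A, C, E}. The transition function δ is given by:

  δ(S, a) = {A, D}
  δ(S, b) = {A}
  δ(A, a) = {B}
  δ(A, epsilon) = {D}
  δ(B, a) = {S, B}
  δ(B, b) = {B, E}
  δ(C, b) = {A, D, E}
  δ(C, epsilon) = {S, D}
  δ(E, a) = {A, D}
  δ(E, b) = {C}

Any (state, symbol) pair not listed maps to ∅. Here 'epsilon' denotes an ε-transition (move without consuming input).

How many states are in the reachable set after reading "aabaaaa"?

4

Start in {S}.
Read 'a': {S} → {A, D}.
Read 'a': {A, D} → {B}.
Read 'b': {B} → {B, E}.
Read 'a': {B, E} → {S, A, B, D}.
Read 'a': {S, A, B, D} → {S, A, B, D}.
Read 'a': {S, A, B, D} → {S, A, B, D}.
Read 'a': {S, A, B, D} → {S, A, B, D}.
That set has 4 states.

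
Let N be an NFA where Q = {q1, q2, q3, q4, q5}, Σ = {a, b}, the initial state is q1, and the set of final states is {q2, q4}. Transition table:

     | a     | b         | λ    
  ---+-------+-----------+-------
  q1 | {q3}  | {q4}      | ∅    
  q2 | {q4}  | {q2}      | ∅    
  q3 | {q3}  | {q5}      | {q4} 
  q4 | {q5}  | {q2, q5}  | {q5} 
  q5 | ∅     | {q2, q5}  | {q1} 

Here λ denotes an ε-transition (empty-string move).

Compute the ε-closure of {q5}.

{q1, q5}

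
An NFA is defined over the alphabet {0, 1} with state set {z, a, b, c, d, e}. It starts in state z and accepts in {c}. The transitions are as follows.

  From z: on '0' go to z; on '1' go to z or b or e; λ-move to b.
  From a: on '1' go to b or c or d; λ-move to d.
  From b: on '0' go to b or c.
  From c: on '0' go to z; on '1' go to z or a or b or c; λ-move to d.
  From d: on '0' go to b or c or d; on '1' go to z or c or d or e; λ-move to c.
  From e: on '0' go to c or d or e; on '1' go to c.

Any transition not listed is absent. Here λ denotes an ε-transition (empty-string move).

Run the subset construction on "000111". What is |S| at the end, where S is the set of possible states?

Start: ε-closure({z}) = {z, b}.
Read '0': z→{z}, b→{b, c}; union {z, b, c}; ε-closure = {z, b, c, d}.
Read '0': z→{z}, b→{b, c}, c→{z}, d→{b, c, d}; now {z, b, c, d}.
Read '0': z→{z}, b→{b, c}, c→{z}, d→{b, c, d}; now {z, b, c, d}.
Read '1': z→{z, b, e}, b→∅, c→{z, a, b, c}, d→{z, c, d, e}; now {z, a, b, c, d, e}.
Read '1': z→{z, b, e}, a→{b, c, d}, b→∅, c→{z, a, b, c}, d→{z, c, d, e}, e→{c}; now {z, a, b, c, d, e}.
Read '1': z→{z, b, e}, a→{b, c, d}, b→∅, c→{z, a, b, c}, d→{z, c, d, e}, e→{c}; now {z, a, b, c, d, e}.
That set has 6 states.

6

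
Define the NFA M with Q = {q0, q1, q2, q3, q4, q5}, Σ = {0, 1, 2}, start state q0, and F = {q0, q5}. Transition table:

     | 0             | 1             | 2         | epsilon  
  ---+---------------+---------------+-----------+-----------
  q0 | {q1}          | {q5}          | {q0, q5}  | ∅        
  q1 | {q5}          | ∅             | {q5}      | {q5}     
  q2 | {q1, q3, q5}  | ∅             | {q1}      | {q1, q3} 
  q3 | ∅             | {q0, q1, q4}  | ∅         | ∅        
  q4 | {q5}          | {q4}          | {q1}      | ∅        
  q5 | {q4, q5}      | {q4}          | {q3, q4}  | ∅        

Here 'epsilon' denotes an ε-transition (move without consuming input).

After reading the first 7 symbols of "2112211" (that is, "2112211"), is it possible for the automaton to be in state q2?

Start in {q0}.
Read '2': {q0} → {q0, q5}.
Read '1': {q0, q5} → {q4, q5}.
Read '1': {q4, q5} → {q4}.
Read '2': {q4} → {q1, q5}.
Read '2': {q1, q5} → {q3, q4, q5}.
Read '1': {q3, q4, q5} → {q0, q1, q4, q5}.
Read '1': {q0, q1, q4, q5} → {q4, q5}.
State q2 is not in {q4, q5}.

No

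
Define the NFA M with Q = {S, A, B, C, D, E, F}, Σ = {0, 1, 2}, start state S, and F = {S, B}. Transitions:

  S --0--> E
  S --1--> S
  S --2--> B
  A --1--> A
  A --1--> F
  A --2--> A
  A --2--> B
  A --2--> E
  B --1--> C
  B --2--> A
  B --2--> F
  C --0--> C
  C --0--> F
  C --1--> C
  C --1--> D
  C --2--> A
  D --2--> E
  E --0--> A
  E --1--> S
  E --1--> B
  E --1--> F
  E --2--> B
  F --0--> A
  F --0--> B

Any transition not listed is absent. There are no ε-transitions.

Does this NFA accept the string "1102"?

Start in {S}.
Read '1': S→{S}; now {S}.
Read '1': S→{S}; now {S}.
Read '0': S→{E}; now {E}.
Read '2': E→{B}; now {B}.
The final set {B} contains the accepting state B.

Yes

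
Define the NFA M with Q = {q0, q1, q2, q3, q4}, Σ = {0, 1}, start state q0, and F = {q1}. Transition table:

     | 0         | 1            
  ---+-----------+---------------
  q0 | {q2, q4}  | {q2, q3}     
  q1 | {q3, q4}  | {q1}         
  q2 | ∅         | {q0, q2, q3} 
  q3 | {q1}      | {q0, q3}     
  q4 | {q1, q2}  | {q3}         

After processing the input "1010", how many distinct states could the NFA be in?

2

Start in {q0}.
Read '1': q0→{q2, q3}; now {q2, q3}.
Read '0': q2→∅, q3→{q1}; now {q1}.
Read '1': q1→{q1}; now {q1}.
Read '0': q1→{q3, q4}; now {q3, q4}.
That set has 2 states.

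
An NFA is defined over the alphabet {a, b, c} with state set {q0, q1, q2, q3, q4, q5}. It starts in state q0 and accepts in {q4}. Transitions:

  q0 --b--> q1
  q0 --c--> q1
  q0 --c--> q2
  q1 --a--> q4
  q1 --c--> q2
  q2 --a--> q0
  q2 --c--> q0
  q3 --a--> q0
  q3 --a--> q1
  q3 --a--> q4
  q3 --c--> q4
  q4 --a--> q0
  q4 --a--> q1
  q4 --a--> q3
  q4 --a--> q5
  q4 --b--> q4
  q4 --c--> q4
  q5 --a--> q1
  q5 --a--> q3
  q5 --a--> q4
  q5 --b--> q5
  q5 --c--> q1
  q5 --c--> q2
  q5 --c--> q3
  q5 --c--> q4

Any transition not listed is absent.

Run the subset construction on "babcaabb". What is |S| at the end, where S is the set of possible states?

1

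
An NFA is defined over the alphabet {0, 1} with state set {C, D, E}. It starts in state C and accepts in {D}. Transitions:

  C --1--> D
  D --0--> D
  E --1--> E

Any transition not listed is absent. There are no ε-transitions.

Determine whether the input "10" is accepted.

Start in {C}.
Read '1': {C} → {D}.
Read '0': {D} → {D}.
The final set {D} contains the accepting state D.

Yes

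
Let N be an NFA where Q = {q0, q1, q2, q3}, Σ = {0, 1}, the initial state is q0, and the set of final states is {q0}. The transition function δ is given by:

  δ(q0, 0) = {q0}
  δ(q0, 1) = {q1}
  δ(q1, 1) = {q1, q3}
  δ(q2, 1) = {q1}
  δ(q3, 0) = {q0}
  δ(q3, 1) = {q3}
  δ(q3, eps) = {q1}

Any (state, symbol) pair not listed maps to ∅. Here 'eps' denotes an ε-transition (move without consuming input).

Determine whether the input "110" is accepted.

Start in {q0}.
Read '1': q0→{q1}; now {q1}.
Read '1': q1→{q1, q3}; now {q1, q3}.
Read '0': q1→∅, q3→{q0}; now {q0}.
The final set {q0} contains the accepting state q0.

Yes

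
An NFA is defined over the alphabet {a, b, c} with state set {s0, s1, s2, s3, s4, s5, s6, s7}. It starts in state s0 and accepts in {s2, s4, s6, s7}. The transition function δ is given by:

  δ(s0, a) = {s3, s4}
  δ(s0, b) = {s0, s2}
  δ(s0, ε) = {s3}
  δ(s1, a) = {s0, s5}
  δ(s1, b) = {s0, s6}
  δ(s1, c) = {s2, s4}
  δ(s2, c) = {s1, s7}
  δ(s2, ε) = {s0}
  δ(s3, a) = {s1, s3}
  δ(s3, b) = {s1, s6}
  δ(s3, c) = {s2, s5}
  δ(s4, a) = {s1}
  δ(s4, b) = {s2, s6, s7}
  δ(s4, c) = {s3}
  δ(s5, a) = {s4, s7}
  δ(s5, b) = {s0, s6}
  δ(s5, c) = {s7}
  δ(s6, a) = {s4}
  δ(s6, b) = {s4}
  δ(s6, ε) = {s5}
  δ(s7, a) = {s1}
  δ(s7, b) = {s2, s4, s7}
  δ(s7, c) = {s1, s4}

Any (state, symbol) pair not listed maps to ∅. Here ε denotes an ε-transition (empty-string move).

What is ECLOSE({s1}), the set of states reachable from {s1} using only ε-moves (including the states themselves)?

{s1}

Begin with {s1}.
No ε-moves leave this set, so the closure equals the set itself.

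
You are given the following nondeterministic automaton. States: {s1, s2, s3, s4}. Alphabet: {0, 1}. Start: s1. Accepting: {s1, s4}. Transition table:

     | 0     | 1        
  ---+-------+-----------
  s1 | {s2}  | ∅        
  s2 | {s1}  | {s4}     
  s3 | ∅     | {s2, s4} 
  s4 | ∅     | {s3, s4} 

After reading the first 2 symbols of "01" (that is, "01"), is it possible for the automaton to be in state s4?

Yes

Start in {s1}.
Read '0': {s1} → {s2}.
Read '1': {s2} → {s4}.
State s4 is in {s4}.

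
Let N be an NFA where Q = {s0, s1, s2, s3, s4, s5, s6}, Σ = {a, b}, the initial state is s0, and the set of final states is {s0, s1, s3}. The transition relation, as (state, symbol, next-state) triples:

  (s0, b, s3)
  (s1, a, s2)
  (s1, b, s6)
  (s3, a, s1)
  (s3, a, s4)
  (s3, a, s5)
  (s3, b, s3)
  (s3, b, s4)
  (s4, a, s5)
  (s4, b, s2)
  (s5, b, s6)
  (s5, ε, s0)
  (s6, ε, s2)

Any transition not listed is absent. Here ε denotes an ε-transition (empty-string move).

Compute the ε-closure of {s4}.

Begin with {s4}.
No ε-moves leave this set, so the closure equals the set itself.

{s4}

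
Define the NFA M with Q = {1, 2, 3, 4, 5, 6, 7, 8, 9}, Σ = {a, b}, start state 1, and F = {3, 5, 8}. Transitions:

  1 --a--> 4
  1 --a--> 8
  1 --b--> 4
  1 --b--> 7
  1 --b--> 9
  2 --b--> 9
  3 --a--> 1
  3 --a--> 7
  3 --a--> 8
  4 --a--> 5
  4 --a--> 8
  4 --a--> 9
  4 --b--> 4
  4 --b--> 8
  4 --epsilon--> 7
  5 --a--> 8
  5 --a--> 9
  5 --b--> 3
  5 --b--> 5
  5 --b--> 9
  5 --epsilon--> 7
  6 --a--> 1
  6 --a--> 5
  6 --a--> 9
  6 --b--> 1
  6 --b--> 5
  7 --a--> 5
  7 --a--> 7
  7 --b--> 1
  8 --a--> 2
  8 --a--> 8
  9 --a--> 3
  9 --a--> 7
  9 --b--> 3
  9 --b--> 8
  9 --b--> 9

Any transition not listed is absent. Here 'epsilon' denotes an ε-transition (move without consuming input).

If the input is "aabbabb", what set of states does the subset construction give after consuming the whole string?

Start in {1}.
Read 'a': 1→{4, 8}; union {4, 8}; ε-closure = {4, 7, 8}.
Read 'a': 4→{5, 8, 9}, 7→{5, 7}, 8→{2, 8}; now {2, 5, 7, 8, 9}.
Read 'b': 2→{9}, 5→{3, 5, 9}, 7→{1}, 8→∅, 9→{3, 8, 9}; union {1, 3, 5, 8, 9}; ε-closure = {1, 3, 5, 7, 8, 9}.
Read 'b': 1→{4, 7, 9}, 3→∅, 5→{3, 5, 9}, 7→{1}, 8→∅, 9→{3, 8, 9}; now {1, 3, 4, 5, 7, 8, 9}.
Read 'a': 1→{4, 8}, 3→{1, 7, 8}, 4→{5, 8, 9}, 5→{8, 9}, 7→{5, 7}, 8→{2, 8}, 9→{3, 7}; now {1, 2, 3, 4, 5, 7, 8, 9}.
Read 'b': 1→{4, 7, 9}, 2→{9}, 3→∅, 4→{4, 8}, 5→{3, 5, 9}, 7→{1}, 8→∅, 9→{3, 8, 9}; now {1, 3, 4, 5, 7, 8, 9}.
Read 'b': 1→{4, 7, 9}, 3→∅, 4→{4, 8}, 5→{3, 5, 9}, 7→{1}, 8→∅, 9→{3, 8, 9}; now {1, 3, 4, 5, 7, 8, 9}.

{1, 3, 4, 5, 7, 8, 9}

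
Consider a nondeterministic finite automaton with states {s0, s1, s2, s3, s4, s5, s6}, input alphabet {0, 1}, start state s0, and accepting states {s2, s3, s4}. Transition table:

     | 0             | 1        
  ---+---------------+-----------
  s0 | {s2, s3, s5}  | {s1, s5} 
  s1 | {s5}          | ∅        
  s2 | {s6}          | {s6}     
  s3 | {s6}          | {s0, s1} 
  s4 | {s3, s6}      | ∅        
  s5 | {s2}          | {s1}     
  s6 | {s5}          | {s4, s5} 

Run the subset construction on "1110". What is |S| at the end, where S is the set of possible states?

0

Start in {s0}.
Read '1': {s0} → {s1, s5}.
Read '1': {s1, s5} → {s1}.
Read '1': {s1} → ∅.
The set is empty and remains empty for the remaining 1 symbol.
That set has 0 states.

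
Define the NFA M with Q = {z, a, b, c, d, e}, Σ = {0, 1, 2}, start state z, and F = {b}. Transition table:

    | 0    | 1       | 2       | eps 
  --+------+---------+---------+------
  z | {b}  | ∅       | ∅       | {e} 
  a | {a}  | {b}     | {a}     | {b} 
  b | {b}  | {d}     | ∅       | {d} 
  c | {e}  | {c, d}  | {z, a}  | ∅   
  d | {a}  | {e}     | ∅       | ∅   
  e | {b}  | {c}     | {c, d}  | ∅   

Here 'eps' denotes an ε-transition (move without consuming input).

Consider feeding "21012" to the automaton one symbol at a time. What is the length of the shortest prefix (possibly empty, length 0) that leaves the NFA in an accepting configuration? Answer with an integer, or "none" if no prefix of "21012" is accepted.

3

Start: ε-closure({z}) = {z, e}.
Read '2': z→∅, e→{c, d}; now {c, d}.
Read '1': c→{c, d}, d→{e}; now {c, d, e}.
Read '0': c→{e}, d→{a}, e→{b}; union {a, b, e}; ε-closure = {a, b, d, e}.
None of the earlier sets intersect F, but {a, b, d, e} does.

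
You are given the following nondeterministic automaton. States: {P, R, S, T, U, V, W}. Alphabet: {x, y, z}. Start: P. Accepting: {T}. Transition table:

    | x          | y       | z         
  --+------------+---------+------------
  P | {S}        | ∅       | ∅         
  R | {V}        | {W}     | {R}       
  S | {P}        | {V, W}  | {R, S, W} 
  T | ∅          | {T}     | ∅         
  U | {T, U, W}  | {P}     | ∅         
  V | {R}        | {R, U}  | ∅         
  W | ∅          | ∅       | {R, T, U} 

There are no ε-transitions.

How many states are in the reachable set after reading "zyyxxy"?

0

Start in {P}.
Read 'z': {P} → ∅.
The set is empty and remains empty for the remaining 5 symbols.
That set has 0 states.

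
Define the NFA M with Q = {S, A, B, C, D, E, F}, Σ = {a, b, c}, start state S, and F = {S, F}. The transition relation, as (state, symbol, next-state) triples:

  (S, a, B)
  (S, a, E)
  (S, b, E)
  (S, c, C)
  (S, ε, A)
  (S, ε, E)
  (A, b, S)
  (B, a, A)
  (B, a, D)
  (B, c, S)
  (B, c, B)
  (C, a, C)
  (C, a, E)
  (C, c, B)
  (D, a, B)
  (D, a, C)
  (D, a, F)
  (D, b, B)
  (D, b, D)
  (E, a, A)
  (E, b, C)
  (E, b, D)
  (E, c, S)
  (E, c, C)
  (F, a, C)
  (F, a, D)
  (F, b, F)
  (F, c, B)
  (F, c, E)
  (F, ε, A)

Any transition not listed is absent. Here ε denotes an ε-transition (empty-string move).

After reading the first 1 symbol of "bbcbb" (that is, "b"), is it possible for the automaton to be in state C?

Yes

Start: ε-closure({S}) = {S, A, E}.
Read 'b': {S, A, E} → {S, A, C, D, E}.
State C is in {S, A, C, D, E}.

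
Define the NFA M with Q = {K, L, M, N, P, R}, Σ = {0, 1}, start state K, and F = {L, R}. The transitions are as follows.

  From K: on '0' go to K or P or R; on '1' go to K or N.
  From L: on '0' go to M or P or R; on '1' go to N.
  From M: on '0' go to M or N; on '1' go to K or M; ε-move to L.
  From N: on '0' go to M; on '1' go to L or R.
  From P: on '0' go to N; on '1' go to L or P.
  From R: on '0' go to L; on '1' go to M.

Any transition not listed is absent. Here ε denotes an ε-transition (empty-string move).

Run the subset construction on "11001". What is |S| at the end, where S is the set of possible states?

6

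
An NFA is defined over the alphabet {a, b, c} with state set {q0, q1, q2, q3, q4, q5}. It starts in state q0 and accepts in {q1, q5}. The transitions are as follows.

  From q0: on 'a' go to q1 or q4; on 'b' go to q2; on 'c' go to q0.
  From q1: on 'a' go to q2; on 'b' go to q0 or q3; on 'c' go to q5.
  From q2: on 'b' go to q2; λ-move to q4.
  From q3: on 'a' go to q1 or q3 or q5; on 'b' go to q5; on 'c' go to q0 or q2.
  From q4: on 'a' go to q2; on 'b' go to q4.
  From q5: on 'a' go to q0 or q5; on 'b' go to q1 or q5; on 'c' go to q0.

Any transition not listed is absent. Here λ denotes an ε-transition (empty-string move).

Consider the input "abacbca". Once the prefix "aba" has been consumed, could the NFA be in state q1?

Yes

Start in {q0}.
Read 'a': q0→{q1, q4}; now {q1, q4}.
Read 'b': q1→{q0, q3}, q4→{q4}; now {q0, q3, q4}.
Read 'a': q0→{q1, q4}, q3→{q1, q3, q5}, q4→{q2}; now {q1, q2, q3, q4, q5}.
State q1 is in {q1, q2, q3, q4, q5}.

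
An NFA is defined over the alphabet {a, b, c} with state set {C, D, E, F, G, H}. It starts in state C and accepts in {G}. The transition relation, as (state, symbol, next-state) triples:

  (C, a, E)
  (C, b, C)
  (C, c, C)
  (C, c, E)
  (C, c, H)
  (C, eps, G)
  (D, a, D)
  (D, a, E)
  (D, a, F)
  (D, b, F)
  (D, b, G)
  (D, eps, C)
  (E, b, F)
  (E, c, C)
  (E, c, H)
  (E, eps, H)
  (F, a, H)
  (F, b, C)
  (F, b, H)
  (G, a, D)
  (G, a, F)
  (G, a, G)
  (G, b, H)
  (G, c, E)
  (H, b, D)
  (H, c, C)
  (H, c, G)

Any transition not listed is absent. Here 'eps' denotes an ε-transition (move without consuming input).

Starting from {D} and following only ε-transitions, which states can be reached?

Begin with {D}.
ε-move D → C; add C.
ε-move C → G; add G.

{C, D, G}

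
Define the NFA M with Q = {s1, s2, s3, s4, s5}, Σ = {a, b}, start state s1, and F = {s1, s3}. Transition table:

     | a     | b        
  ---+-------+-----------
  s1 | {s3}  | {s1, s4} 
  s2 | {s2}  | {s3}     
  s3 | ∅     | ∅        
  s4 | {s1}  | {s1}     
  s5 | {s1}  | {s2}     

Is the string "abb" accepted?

No

Start in {s1}.
Read 'a': s1→{s3}; now {s3}.
Read 'b': s3→∅; now ∅.
The set is empty and remains empty for the remaining 1 symbol.
The final set ∅ contains no accepting state.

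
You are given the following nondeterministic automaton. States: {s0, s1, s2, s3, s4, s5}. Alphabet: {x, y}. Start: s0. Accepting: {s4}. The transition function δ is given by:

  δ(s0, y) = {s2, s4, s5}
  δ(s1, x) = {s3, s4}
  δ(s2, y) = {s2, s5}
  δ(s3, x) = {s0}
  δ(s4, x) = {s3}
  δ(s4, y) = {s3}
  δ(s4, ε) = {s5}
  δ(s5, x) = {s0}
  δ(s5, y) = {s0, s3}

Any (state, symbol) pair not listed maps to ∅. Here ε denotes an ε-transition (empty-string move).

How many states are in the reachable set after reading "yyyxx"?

1

Start in {s0}.
Read 'y': s0→{s2, s4, s5}; now {s2, s4, s5}.
Read 'y': s2→{s2, s5}, s4→{s3}, s5→{s0, s3}; now {s0, s2, s3, s5}.
Read 'y': s0→{s2, s4, s5}, s2→{s2, s5}, s3→∅, s5→{s0, s3}; now {s0, s2, s3, s4, s5}.
Read 'x': s0→∅, s2→∅, s3→{s0}, s4→{s3}, s5→{s0}; now {s0, s3}.
Read 'x': s0→∅, s3→{s0}; now {s0}.
That set has 1 state.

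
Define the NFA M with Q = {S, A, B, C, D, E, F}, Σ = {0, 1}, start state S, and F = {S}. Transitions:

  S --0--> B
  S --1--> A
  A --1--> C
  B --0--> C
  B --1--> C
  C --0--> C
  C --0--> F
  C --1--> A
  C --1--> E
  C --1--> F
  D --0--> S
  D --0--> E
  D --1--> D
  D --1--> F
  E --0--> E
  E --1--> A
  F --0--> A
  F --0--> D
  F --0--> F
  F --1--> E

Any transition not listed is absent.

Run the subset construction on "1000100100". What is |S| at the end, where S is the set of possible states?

Start in {S}.
Read '1': S→{A}; now {A}.
Read '0': A→∅; now ∅.
The set is empty and remains empty for the remaining 8 symbols.
That set has 0 states.

0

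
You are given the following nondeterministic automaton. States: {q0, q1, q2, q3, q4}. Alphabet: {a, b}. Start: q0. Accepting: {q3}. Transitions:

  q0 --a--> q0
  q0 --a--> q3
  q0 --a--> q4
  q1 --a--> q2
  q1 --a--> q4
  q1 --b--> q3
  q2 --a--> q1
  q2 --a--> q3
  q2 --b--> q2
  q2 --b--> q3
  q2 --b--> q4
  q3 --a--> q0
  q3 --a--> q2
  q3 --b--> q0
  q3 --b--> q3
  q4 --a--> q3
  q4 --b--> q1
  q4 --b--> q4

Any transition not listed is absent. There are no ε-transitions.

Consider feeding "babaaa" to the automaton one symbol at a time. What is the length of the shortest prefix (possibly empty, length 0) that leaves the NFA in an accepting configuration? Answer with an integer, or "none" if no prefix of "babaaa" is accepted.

Start in {q0}.
Read 'b': q0→∅; now ∅.
The set is empty and remains empty for the remaining 5 symbols.
No reachable set along the way intersects F.

none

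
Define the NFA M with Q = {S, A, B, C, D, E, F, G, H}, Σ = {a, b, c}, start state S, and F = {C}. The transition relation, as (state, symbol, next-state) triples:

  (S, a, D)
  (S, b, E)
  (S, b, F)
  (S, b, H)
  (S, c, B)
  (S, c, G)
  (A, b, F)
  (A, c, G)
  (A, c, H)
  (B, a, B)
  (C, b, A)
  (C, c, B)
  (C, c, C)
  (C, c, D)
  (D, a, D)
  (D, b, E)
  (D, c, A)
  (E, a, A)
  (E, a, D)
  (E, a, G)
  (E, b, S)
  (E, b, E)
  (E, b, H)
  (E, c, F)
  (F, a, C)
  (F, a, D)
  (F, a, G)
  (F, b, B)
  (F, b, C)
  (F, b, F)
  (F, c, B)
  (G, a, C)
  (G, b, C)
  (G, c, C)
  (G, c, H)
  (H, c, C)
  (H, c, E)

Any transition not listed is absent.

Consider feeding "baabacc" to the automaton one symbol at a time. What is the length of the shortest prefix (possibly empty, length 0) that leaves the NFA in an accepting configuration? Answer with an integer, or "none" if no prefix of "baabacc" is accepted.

Start in {S}.
Read 'b': {S} → {E, F, H}.
Read 'a': {E, F, H} → {A, C, D, G}.
None of the earlier sets intersect F, but {A, C, D, G} does.

2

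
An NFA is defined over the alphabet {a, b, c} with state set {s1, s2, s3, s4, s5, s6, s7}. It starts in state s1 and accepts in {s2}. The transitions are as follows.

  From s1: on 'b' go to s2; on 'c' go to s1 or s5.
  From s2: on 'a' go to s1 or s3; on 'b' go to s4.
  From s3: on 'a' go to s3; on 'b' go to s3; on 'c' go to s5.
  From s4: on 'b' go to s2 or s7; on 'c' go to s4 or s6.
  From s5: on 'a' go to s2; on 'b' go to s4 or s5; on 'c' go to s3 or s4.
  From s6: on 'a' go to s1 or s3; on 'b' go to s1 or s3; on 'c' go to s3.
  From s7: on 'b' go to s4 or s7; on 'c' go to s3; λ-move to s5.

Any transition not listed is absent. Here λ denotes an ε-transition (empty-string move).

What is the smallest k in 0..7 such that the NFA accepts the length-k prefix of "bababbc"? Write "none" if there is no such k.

1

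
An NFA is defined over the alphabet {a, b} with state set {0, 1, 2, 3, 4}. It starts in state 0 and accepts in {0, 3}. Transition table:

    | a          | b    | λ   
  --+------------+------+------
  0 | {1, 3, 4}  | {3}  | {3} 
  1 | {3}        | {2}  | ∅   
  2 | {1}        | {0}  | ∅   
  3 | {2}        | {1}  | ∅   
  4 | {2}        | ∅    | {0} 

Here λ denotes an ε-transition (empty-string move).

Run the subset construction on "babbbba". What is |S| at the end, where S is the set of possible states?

5

Start: ε-closure({0}) = {0, 3}.
Read 'b': 0→{3}, 3→{1}; now {1, 3}.
Read 'a': 1→{3}, 3→{2}; now {2, 3}.
Read 'b': 2→{0}, 3→{1}; union {0, 1}; ε-closure = {0, 1, 3}.
Read 'b': 0→{3}, 1→{2}, 3→{1}; now {1, 2, 3}.
Read 'b': 1→{2}, 2→{0}, 3→{1}; union {0, 1, 2}; ε-closure = {0, 1, 2, 3}.
Read 'b': 0→{3}, 1→{2}, 2→{0}, 3→{1}; now {0, 1, 2, 3}.
Read 'a': 0→{1, 3, 4}, 1→{3}, 2→{1}, 3→{2}; union {1, 2, 3, 4}; ε-closure = {0, 1, 2, 3, 4}.
That set has 5 states.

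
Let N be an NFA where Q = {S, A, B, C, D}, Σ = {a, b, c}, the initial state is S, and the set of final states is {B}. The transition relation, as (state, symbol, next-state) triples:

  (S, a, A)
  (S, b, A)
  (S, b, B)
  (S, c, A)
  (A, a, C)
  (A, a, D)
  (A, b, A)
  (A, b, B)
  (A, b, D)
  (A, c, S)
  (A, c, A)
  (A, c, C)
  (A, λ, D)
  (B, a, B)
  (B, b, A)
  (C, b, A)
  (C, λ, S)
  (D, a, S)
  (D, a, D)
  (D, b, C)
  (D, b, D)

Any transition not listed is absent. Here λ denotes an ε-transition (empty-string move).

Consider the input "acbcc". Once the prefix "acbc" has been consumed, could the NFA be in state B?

Start in {S}.
Read 'a': {S} → {A, D}.
Read 'c': {A, D} → {S, A, C, D}.
Read 'b': {S, A, C, D} → {S, A, B, C, D}.
Read 'c': {S, A, B, C, D} → {S, A, C, D}.
State B is not in {S, A, C, D}.

No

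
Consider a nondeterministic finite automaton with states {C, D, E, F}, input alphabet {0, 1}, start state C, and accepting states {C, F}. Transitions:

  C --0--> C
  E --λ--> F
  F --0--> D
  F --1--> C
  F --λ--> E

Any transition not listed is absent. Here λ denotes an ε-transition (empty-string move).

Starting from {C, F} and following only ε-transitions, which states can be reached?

{C, E, F}

Begin with {C, F}.
ε-move F → E; add E.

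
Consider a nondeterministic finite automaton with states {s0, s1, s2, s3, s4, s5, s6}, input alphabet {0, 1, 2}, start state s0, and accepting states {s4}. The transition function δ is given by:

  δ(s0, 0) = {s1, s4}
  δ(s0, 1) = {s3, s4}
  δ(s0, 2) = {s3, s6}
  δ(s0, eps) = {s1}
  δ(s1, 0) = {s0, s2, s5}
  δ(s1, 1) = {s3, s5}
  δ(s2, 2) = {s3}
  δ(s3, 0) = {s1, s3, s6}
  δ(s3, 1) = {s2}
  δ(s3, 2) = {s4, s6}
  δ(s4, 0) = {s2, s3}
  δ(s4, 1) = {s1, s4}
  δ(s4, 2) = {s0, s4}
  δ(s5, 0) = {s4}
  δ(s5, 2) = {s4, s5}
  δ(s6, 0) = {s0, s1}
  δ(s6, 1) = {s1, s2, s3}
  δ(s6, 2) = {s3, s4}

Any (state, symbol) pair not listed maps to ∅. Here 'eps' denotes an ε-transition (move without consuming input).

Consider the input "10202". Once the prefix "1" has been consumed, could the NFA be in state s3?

Yes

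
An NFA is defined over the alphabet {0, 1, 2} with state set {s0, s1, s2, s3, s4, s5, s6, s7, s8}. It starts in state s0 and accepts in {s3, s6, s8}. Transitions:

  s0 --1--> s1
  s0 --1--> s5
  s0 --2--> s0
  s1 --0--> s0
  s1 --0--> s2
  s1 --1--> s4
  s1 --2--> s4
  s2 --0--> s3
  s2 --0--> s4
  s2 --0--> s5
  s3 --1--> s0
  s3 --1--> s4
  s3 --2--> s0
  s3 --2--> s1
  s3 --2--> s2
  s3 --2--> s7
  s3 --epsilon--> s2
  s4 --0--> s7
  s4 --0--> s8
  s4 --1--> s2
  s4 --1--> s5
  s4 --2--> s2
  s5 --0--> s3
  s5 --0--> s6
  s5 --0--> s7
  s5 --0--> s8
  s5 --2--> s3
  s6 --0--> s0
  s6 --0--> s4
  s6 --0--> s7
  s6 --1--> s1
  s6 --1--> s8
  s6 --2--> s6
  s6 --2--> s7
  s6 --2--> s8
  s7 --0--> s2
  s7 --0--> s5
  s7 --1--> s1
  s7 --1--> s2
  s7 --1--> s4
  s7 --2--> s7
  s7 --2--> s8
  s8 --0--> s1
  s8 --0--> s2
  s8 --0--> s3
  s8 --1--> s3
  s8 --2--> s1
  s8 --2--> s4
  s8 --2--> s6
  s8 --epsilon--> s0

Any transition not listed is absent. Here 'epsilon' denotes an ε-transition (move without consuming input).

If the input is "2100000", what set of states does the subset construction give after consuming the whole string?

{s0, s1, s2, s3, s4, s5, s6, s7, s8}

Start in {s0}.
Read '2': {s0} → {s0}.
Read '1': {s0} → {s1, s5}.
Read '0': {s1, s5} → {s0, s2, s3, s6, s7, s8}.
Read '0': {s0, s2, s3, s6, s7, s8} → {s0, s1, s2, s3, s4, s5, s7}.
Read '0': {s0, s1, s2, s3, s4, s5, s7} → {s0, s2, s3, s4, s5, s6, s7, s8}.
Read '0': {s0, s2, s3, s4, s5, s6, s7, s8} → {s0, s1, s2, s3, s4, s5, s6, s7, s8}.
Read '0': {s0, s1, s2, s3, s4, s5, s6, s7, s8} → {s0, s1, s2, s3, s4, s5, s6, s7, s8}.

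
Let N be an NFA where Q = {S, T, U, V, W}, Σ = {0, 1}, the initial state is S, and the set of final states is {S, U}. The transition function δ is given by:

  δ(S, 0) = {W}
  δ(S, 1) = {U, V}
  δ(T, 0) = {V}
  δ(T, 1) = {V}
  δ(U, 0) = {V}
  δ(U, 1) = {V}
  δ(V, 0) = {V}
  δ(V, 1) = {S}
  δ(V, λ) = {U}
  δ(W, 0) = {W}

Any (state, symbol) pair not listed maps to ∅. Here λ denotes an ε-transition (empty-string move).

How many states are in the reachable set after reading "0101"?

Start in {S}.
Read '0': {S} → {W}.
Read '1': {W} → ∅.
The set is empty and remains empty for the remaining 2 symbols.
That set has 0 states.

0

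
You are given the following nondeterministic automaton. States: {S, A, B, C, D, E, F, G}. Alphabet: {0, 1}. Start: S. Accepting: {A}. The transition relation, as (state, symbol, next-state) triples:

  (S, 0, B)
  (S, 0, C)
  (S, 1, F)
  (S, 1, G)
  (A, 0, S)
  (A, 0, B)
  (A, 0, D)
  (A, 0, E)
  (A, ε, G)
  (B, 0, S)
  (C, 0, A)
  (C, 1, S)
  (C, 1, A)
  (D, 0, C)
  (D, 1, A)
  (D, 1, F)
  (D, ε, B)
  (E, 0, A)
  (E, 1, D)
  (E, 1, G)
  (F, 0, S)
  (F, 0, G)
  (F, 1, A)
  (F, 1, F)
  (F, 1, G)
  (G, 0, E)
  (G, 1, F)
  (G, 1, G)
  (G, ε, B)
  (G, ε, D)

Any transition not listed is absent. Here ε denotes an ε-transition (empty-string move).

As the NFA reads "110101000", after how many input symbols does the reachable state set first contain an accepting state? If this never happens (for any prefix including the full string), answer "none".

2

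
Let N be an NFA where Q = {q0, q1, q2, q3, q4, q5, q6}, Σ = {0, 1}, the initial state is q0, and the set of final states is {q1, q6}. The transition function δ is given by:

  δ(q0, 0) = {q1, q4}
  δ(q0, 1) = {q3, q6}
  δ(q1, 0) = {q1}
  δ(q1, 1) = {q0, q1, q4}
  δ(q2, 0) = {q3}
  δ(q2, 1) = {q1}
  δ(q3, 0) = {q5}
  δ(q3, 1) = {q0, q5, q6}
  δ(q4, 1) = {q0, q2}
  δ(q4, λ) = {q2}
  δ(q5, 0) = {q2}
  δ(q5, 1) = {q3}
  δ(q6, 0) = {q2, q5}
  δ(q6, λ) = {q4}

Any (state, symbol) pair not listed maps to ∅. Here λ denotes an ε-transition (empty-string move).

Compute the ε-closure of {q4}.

{q2, q4}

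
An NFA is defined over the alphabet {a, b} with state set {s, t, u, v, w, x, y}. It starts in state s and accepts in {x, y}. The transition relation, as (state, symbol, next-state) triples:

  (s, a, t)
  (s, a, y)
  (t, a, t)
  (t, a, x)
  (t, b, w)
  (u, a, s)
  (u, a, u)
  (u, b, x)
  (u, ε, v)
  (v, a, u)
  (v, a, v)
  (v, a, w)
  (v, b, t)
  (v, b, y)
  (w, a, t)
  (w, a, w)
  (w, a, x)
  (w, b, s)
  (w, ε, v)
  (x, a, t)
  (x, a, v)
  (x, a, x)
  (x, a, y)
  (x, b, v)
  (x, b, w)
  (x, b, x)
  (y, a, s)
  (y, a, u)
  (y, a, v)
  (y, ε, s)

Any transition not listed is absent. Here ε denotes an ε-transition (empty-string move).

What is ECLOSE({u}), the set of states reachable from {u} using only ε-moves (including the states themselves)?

{u, v}

Begin with {u}.
ε-move u → v; add v.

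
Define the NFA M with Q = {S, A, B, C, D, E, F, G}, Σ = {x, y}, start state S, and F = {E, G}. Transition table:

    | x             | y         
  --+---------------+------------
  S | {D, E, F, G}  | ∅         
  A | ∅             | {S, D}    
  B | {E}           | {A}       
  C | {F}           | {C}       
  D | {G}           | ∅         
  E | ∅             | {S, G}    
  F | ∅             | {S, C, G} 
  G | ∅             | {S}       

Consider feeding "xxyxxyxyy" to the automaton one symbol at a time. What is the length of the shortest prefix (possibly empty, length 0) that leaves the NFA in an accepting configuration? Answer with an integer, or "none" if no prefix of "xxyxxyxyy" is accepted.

Start in {S}.
Read 'x': {S} → {D, E, F, G}.
None of the earlier sets intersect F, but {D, E, F, G} does.

1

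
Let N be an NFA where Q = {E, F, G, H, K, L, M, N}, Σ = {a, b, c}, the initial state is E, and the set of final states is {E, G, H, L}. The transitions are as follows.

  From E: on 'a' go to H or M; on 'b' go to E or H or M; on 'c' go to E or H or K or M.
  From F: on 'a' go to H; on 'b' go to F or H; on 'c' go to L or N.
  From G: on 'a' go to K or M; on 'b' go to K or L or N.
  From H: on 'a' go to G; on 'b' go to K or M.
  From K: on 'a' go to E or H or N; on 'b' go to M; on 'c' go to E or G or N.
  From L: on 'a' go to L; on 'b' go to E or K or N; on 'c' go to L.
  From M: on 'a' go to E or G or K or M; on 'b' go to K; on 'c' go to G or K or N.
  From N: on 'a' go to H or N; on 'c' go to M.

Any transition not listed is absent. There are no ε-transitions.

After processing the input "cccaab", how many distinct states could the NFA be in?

6

Start in {E}.
Read 'c': E→{E, H, K, M}; now {E, H, K, M}.
Read 'c': E→{E, H, K, M}, H→∅, K→{E, G, N}, M→{G, K, N}; now {E, G, H, K, M, N}.
Read 'c': E→{E, H, K, M}, G→∅, H→∅, K→{E, G, N}, M→{G, K, N}, N→{M}; now {E, G, H, K, M, N}.
Read 'a': E→{H, M}, G→{K, M}, H→{G}, K→{E, H, N}, M→{E, G, K, M}, N→{H, N}; now {E, G, H, K, M, N}.
Read 'a': E→{H, M}, G→{K, M}, H→{G}, K→{E, H, N}, M→{E, G, K, M}, N→{H, N}; now {E, G, H, K, M, N}.
Read 'b': E→{E, H, M}, G→{K, L, N}, H→{K, M}, K→{M}, M→{K}, N→∅; now {E, H, K, L, M, N}.
That set has 6 states.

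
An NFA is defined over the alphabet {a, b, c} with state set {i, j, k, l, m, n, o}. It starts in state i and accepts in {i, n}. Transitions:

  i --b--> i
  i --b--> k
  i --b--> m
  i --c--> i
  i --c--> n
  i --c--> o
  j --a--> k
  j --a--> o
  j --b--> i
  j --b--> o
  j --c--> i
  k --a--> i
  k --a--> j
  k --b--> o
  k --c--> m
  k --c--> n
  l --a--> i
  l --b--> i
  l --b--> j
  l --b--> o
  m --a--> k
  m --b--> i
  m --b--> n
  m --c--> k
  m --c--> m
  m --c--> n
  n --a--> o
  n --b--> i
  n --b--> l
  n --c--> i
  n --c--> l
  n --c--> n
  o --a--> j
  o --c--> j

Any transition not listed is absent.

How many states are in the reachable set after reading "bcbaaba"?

3

Start in {i}.
Read 'b': {i} → {i, k, m}.
Read 'c': {i, k, m} → {i, k, m, n, o}.
Read 'b': {i, k, m, n, o} → {i, k, l, m, n, o}.
Read 'a': {i, k, l, m, n, o} → {i, j, k, o}.
Read 'a': {i, j, k, o} → {i, j, k, o}.
Read 'b': {i, j, k, o} → {i, k, m, o}.
Read 'a': {i, k, m, o} → {i, j, k}.
That set has 3 states.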